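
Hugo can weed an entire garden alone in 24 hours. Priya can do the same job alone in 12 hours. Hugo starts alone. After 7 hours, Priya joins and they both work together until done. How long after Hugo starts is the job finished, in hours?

38/3 hours

In the first 7 hours Hugo alone does 7/24 of the job, leaving 17/24.
Once everyone is working, combined rate: 1/24 + 1/12 = (1 + 2)/24 = 3/24 = 1/8 per hour.
Remaining 17/24 at 1/8 per hour takes 17/3 hours.
Total from the start = 7 + 17/3 = 38/3 hours.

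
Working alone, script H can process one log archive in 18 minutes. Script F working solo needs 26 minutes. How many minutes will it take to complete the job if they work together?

117/11 minutes

Combined rate: 1/18 + 1/26 = (13 + 9)/234 = 22/234 = 11/117 per minute.
Time = 1 ÷ (11/117) = 117/11 minutes.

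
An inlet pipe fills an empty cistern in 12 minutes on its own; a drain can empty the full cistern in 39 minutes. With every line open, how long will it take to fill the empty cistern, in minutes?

Net rate = 1/12 − 1/39 = (13 − 4)/156 = 9/156 = 3/52 per minute.
Filling time = 1 ÷ (3/52) = 52/3 minutes.

52/3 minutes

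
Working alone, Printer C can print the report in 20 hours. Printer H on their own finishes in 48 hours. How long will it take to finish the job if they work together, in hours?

240/17 hours

With two workers the combined time is the product over the sum: 20·48/(20+48) = 960/68 = 240/17 hours.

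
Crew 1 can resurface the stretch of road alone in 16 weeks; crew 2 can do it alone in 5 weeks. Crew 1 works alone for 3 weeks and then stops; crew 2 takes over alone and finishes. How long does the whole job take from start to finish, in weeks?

113/16 weeks

In 3 weeks crew 1 does 3/16 of the job, leaving 13/16.
Crew 2 works at 1/5 per week, so finishing takes 13/16 ÷ 1/5 = 65/16 weeks.
Total time = 3 + 65/16 = 113/16 weeks.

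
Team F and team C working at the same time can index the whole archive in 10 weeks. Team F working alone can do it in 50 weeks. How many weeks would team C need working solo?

25/2 weeks

Combined rate is 1/10 per week.
Known contribution: 1/50 per week.
So team C's rate is 1/10 − 1/50 = 2/25, meaning 25/2 weeks alone.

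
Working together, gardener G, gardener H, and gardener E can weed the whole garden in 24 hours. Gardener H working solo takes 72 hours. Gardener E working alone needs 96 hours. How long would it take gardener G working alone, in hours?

288/5 hours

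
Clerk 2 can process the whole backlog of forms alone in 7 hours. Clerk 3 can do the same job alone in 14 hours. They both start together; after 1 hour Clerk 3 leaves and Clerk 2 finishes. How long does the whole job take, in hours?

13/2 hours

In the first 1 hour the combined rate is 3/14, so 3/14 of the job is done, leaving 11/14.
After Clerk 3 leaves the rate is 1/7 per hour; the remaining 11/14 takes 11/2 hours.
Total = 1 + 11/2 = 13/2 hours.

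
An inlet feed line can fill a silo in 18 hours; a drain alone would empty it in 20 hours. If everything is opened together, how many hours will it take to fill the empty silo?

180 hours

Net rate = 1/18 − 1/20 = (10 − 9)/180 = 1/180 per hour.
Filling time = 1 ÷ (1/180) = 180 hours.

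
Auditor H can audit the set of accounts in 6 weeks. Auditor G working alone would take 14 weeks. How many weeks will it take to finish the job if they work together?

Combined rate: 1/6 + 1/14 = (7 + 3)/42 = 10/42 = 5/21 per week.
Time = 1 ÷ (5/21) = 21/5 weeks.

21/5 weeks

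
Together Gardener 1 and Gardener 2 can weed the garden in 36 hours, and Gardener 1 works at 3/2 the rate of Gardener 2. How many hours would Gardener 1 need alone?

60 hours

Let Gardener 2's rate be r; then Gardener 1's rate is (3/2)r, so together (3/2 + 1)r = (5/2)r = 1/36.
Thus r = 1/90 per hour.
Gardener 2 alone: 90 hours; Gardener 1 alone: 60 hours.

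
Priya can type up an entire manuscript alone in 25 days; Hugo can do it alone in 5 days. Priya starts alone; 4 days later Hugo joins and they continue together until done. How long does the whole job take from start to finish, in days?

15/2 days

In 4 days Priya does 4/25 of the job, leaving 21/25.
Priya and Hugo together work at 6/25 per day, so finishing takes 21/25 ÷ 6/25 = 7/2 days.
Total time = 4 + 7/2 = 15/2 days.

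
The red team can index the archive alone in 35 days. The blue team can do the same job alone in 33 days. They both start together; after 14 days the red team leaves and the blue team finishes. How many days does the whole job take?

In the first 14 days the combined rate is 68/1155, so 136/165 of the job is done, leaving 29/165.
After the red team leaves the rate is 1/33 per day; the remaining 29/165 takes 29/5 days.
Total = 14 + 29/5 = 99/5 days.

99/5 days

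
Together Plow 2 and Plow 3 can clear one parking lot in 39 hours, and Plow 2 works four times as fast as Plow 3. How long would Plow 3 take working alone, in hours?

195 hours

Let Plow 3's rate be r; then Plow 2's rate is 4r, so together (4 + 1)r = 5r = 1/39.
Thus r = 1/195 per hour.
Plow 3 alone: 195 hours; Plow 2 alone: 195/4 hours.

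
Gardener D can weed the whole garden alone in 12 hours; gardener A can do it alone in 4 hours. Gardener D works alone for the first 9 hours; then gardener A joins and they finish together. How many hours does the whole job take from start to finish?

39/4 hours

In 9 hours gardener D does 9/12 = 3/4 of the job, leaving 1/4.
Gardener D and gardener A together work at 1/3 per hour, so finishing takes 1/4 ÷ 1/3 = 3/4 hours.
Total time = 9 + 3/4 = 39/4 hours.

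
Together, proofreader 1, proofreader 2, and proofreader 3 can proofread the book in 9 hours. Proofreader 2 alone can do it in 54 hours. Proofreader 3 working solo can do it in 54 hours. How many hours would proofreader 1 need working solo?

Combined rate is 1/9 per hour.
Known contribution: 1/54 + 1/54 = (1 + 1)/54 = 2/54 = 1/27 per hour.
So proofreader 1's rate is 1/9 − 1/27 = 2/27, meaning 27/2 hours alone.

27/2 hours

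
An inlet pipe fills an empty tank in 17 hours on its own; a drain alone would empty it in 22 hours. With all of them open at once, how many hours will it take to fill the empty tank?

374/5 hours

Net rate = 1/17 − 1/22 = (22 − 17)/374 = 5/374 per hour.
Filling time = 1 ÷ (5/374) = 374/5 hours.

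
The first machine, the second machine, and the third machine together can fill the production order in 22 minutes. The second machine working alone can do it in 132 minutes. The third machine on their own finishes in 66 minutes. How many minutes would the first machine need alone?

44 minutes

Combined rate is 1/22 per minute.
Known contribution: 1/132 + 1/66 = (1 + 2)/132 = 3/132 = 1/44 per minute.
So the first machine's rate is 1/22 − 1/44 = 1/44, meaning 44 minutes alone.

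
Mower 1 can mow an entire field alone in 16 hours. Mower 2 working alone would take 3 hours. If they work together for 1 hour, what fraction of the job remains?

29/48

Combined rate: 1/16 + 1/3 = (3 + 16)/48 = 19/48 per hour.
In 1 hour they complete 1·19/48 = 19/48 of the job.
So 29/48 remains.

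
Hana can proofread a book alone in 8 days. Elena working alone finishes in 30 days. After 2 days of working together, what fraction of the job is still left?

41/60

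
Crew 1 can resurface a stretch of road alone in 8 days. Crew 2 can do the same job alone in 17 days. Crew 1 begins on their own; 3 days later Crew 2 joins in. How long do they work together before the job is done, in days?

In the first 3 days Crew 1 alone does 3/8 of the job, leaving 5/8.
Once everyone is working, combined rate: 1/8 + 1/17 = (17 + 8)/136 = 25/136 per day.
Remaining 5/8 at 25/136 per day takes 17/5 days.

17/5 days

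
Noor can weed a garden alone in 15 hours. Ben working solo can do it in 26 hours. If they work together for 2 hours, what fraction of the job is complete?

Combined rate: 1/15 + 1/26 = (26 + 15)/390 = 41/390 per hour.
In 2 hours they complete 2·41/390 = 41/195 of the job.

41/195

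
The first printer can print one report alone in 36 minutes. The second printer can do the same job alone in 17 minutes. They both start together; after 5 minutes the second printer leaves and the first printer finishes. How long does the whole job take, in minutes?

432/17 minutes

In the first 5 minutes the combined rate is 53/612, so 265/612 of the job is done, leaving 347/612.
After the second printer leaves the rate is 1/36 per minute; the remaining 347/612 takes 347/17 minutes.
Total = 5 + 347/17 = 432/17 minutes.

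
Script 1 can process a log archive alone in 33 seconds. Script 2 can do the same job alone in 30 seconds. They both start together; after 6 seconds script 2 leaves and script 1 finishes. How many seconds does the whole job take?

In the first 6 seconds the combined rate is 7/110, so 21/55 of the job is done, leaving 34/55.
After script 2 leaves the rate is 1/33 per second; the remaining 34/55 takes 102/5 seconds.
Total = 6 + 102/5 = 132/5 seconds.

132/5 seconds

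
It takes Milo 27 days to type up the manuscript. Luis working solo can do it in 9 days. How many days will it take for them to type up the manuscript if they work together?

Combined rate: 1/27 + 1/9 = (1 + 3)/27 = 4/27 per day.
Time = 1 ÷ (4/27) = 27/4 days.

27/4 days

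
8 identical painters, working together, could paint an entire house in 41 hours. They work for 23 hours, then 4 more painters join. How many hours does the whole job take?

One painter does 1/328 of the job per hour.
After 23 hours with 8 painters, 23/41 is done (18/41 left).
With 12 painters the rate is 12/328 = 3/82, so the rest takes 18/41 ÷ 3/82 = 12 hours.
Total = 23 + 12 = 35 hours.

35 hours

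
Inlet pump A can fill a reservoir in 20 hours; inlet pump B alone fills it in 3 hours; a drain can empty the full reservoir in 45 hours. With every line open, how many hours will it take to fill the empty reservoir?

36/13 hours

Net rate = 1/20 + 1/3 − 1/45 = (9 + 60 − 4)/180 = 65/180 = 13/36 per hour.
Filling time = 1 ÷ (13/36) = 36/13 hours.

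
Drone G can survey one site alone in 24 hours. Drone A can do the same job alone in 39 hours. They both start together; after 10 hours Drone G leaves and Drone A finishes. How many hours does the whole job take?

In the first 10 hours the combined rate is 7/104, so 35/52 of the job is done, leaving 17/52.
After Drone G leaves the rate is 1/39 per hour; the remaining 17/52 takes 51/4 hours.
Total = 10 + 51/4 = 91/4 hours.

91/4 hours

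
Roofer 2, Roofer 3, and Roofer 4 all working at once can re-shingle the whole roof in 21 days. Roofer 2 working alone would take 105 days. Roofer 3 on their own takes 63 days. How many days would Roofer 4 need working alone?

45 days

Combined rate is 1/21 per day.
Known contribution: 1/105 + 1/63 = (3 + 5)/315 = 8/315 per day.
So Roofer 4's rate is 1/21 − 8/315 = 1/45, meaning 45 days alone.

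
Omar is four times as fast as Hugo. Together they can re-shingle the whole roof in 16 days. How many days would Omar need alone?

Let Hugo's rate be r; then Omar's rate is 4r, so together (4 + 1)r = 5r = 1/16.
Thus r = 1/80 per day.
Hugo alone: 80 days; Omar alone: 20 days.

20 days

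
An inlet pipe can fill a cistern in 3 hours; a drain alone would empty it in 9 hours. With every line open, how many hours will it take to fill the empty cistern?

9/2 hours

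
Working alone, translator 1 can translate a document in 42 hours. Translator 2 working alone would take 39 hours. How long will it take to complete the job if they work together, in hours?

182/9 hours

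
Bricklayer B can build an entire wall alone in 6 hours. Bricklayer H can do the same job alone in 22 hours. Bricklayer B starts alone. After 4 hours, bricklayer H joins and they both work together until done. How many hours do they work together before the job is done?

In the first 4 hours bricklayer B alone does 4/6 = 2/3 of the job, leaving 1/3.
Once everyone is working, combined rate: 1/6 + 1/22 = (11 + 3)/66 = 14/66 = 7/33 per hour.
Remaining 1/3 at 7/33 per hour takes 11/7 hours.

11/7 hours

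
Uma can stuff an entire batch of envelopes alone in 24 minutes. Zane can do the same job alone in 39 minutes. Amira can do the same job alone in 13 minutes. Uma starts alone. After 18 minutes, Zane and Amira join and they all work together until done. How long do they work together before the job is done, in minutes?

In the first 18 minutes Uma alone does 18/24 = 3/4 of the job, leaving 1/4.
Once everyone is working, combined rate: 1/24 + 1/39 + 1/13 = (13 + 8 + 24)/312 = 45/312 = 15/104 per minute.
Remaining 1/4 at 15/104 per minute takes 26/15 minutes.

26/15 minutes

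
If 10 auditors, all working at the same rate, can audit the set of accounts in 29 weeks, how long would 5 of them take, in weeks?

Total work is 10·29 = 290 auditor-weeks.
With 5 auditors: 290/5 = 58 weeks.

58 weeks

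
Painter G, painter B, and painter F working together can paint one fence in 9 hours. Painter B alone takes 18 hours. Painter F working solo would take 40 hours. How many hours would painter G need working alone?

Combined rate is 1/9 per hour.
Known contribution: 1/18 + 1/40 = (20 + 9)/360 = 29/360 per hour.
So painter G's rate is 1/9 − 29/360 = 11/360, meaning 360/11 hours alone.

360/11 hours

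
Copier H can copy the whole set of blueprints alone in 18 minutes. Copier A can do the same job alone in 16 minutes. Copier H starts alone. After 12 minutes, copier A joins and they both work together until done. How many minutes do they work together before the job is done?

In the first 12 minutes copier H alone does 12/18 = 2/3 of the job, leaving 1/3.
Once everyone is working, combined rate: 1/18 + 1/16 = (8 + 9)/144 = 17/144 per minute.
Remaining 1/3 at 17/144 per minute takes 48/17 minutes.

48/17 minutes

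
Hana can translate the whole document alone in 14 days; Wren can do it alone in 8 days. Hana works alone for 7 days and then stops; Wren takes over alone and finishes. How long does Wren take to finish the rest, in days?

In 7 days Hana does 7/14 = 1/2 of the job, leaving 1/2.
Wren works at 1/8 per day, so finishing takes 1/2 ÷ 1/8 = 4 days.

4 days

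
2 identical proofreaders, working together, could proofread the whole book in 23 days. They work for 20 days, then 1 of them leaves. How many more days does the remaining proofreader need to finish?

6 days

One proofreader does 1/46 of the job per day.
After 20 days with 2 proofreaders, 20/23 is done (3/23 left).
With 1 proofreader the rate is 1/46, so the rest takes 3/23 ÷ 1/46 = 6 days.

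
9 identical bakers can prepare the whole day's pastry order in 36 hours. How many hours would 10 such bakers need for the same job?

162/5 hours

Total work is 9·36 = 324 baker-hours.
With 10 bakers: 324/10 = 162/5 hours.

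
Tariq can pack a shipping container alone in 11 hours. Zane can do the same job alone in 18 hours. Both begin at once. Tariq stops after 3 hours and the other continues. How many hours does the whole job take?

144/11 hours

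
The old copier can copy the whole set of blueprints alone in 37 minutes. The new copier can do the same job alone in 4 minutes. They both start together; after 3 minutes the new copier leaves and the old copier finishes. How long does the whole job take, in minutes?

In the first 3 minutes the combined rate is 41/148, so 123/148 of the job is done, leaving 25/148.
After the new copier leaves the rate is 1/37 per minute; the remaining 25/148 takes 25/4 minutes.
Total = 3 + 25/4 = 37/4 minutes.

37/4 minutes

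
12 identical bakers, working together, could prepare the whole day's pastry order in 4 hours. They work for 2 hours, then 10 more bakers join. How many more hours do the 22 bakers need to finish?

One baker does 1/48 of the job per hour.
After 2 hours with 12 bakers, 1/2 is done (1/2 left).
With 22 bakers the rate is 22/48 = 11/24, so the rest takes 1/2 ÷ 11/24 = 12/11 hours.

12/11 hours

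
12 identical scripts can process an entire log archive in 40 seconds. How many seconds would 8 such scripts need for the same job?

60 seconds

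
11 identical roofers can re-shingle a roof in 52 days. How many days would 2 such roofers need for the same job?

286 days

Total work is 11·52 = 572 roofer-days.
With 2 roofers: 572/2 = 286 days.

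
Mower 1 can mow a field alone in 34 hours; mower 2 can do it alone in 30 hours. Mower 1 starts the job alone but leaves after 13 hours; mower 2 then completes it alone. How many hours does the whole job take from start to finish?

536/17 hours

In 13 hours mower 1 does 13/34 of the job, leaving 21/34.
Mower 2 works at 1/30 per hour, so finishing takes 21/34 ÷ 1/30 = 315/17 hours.
Total time = 13 + 315/17 = 536/17 hours.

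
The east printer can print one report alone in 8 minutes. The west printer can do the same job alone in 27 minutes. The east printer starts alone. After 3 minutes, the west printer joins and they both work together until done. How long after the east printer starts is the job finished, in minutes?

48/7 minutes

In the first 3 minutes the east printer alone does 3/8 of the job, leaving 5/8.
Once everyone is working, combined rate: 1/8 + 1/27 = (27 + 8)/216 = 35/216 per minute.
Remaining 5/8 at 35/216 per minute takes 27/7 minutes.
Total from the start = 3 + 27/7 = 48/7 minutes.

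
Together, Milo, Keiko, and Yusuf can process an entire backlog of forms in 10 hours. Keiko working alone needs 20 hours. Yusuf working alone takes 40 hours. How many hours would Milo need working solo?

Combined rate is 1/10 per hour.
Known contribution: 1/20 + 1/40 = (2 + 1)/40 = 3/40 per hour.
So Milo's rate is 1/10 − 3/40 = 1/40, meaning 40 hours alone.

40 hours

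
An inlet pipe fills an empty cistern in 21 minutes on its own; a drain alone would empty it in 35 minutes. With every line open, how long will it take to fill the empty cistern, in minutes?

Net rate = 1/21 − 1/35 = (5 − 3)/105 = 2/105 per minute.
Filling time = 1 ÷ (2/105) = 105/2 minutes.

105/2 minutes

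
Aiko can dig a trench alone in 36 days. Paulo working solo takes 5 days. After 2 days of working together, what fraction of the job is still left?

49/90

Combined rate: 1/36 + 1/5 = (5 + 36)/180 = 41/180 per day.
In 2 days they complete 2·41/180 = 41/90 of the job.
So 49/90 remains.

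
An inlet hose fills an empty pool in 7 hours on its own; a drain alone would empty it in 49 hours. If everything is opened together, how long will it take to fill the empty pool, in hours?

49/6 hours

Net rate = 1/7 − 1/49 = (7 − 1)/49 = 6/49 per hour.
Filling time = 1 ÷ (6/49) = 49/6 hours.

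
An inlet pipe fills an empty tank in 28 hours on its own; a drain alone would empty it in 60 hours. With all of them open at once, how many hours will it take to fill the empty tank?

Net rate = 1/28 − 1/60 = (15 − 7)/420 = 8/420 = 2/105 per hour.
Filling time = 1 ÷ (2/105) = 105/2 hours.

105/2 hours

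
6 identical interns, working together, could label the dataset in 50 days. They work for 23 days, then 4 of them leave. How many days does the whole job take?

104 days

One intern does 1/300 of the job per day.
After 23 days with 6 interns, 23/50 is done (27/50 left).
With 2 interns the rate is 2/300 = 1/150, so the rest takes 27/50 ÷ 1/150 = 81 days.
Total = 23 + 81 = 104 days.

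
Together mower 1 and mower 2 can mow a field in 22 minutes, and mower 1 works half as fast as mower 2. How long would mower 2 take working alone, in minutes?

Let mower 2's rate be r; then mower 1's rate is (1/2)r, so together (1/2 + 1)r = (3/2)r = 1/22.
Thus r = 1/33 per minute.
Mower 2 alone: 33 minutes; mower 1 alone: 66 minutes.

33 minutes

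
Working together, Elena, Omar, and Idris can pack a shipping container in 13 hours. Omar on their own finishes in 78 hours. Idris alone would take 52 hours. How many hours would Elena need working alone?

156/7 hours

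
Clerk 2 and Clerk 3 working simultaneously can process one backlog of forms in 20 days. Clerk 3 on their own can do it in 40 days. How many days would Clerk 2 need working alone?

Combined rate is 1/20 per day.
Known contribution: 1/40 per day.
So Clerk 2's rate is 1/20 − 1/40 = 1/40, meaning 40 days alone.

40 days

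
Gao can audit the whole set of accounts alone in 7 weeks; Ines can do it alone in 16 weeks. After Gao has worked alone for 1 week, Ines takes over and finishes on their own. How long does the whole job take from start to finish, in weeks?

In 1 week Gao does 1/7 of the job, leaving 6/7.
Ines works at 1/16 per week, so finishing takes 6/7 ÷ 1/16 = 96/7 weeks.
Total time = 1 + 96/7 = 103/7 weeks.

103/7 weeks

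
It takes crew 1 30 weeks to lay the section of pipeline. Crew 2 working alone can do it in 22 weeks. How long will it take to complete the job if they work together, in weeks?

Combined rate: 1/30 + 1/22 = (11 + 15)/330 = 26/330 = 13/165 per week.
Time = 1 ÷ (13/165) = 165/13 weeks.

165/13 weeks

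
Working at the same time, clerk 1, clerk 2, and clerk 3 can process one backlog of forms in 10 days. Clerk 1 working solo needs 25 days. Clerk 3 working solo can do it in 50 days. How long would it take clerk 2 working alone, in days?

25 days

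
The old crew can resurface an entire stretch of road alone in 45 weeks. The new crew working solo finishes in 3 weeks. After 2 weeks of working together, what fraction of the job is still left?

13/45

Combined rate: 1/45 + 1/3 = (1 + 15)/45 = 16/45 per week.
In 2 weeks they complete 2·16/45 = 32/45 of the job.
So 13/45 remains.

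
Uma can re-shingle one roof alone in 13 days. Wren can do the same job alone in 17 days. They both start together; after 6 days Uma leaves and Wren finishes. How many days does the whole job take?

119/13 days

In the first 6 days the combined rate is 30/221, so 180/221 of the job is done, leaving 41/221.
After Uma leaves the rate is 1/17 per day; the remaining 41/221 takes 41/13 days.
Total = 6 + 41/13 = 119/13 days.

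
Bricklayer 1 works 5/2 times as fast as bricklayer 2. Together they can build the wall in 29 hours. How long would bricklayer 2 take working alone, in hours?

Let bricklayer 2's rate be r; then bricklayer 1's rate is (5/2)r, so together (5/2 + 1)r = (7/2)r = 1/29.
Thus r = 2/203 per hour.
Bricklayer 2 alone: 203/2 hours; bricklayer 1 alone: 203/5 hours.

203/2 hours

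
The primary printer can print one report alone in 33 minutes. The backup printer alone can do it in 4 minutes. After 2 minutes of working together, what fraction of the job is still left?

29/66

Combined rate: 1/33 + 1/4 = (4 + 33)/132 = 37/132 per minute.
In 2 minutes they complete 2·37/132 = 37/66 of the job.
So 29/66 remains.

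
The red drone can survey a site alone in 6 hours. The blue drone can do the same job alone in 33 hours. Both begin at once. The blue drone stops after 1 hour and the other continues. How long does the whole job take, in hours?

64/11 hours

In the first 1 hour the combined rate is 13/66, so 13/66 of the job is done, leaving 53/66.
After the blue drone leaves the rate is 1/6 per hour; the remaining 53/66 takes 53/11 hours.
Total = 1 + 53/11 = 64/11 hours.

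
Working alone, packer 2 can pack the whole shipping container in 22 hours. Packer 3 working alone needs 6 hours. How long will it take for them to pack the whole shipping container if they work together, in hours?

With two workers the combined time is the product over the sum: 22·6/(22+6) = 132/28 = 33/7 hours.

33/7 hours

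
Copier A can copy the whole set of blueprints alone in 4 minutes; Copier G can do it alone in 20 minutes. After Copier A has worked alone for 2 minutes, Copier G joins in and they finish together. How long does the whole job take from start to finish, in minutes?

In 2 minutes Copier A does 2/4 = 1/2 of the job, leaving 1/2.
Copier A and Copier G together work at 3/10 per minute, so finishing takes 1/2 ÷ 3/10 = 5/3 minutes.
Total time = 2 + 5/3 = 11/3 minutes.

11/3 minutes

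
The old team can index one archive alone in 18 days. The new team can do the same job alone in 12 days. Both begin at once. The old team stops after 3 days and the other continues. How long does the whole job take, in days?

In the first 3 days the combined rate is 5/36, so 5/12 of the job is done, leaving 7/12.
After the old team leaves the rate is 1/12 per day; the remaining 7/12 takes 7 days.
Total = 3 + 7 = 10 days.

10 days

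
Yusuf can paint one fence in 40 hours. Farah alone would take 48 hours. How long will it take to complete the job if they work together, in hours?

Combined rate: 1/40 + 1/48 = (6 + 5)/240 = 11/240 per hour.
Time = 1 ÷ (11/240) = 240/11 hours.

240/11 hours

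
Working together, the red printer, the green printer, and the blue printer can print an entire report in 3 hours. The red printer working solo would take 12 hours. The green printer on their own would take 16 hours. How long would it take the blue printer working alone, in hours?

16/3 hours

Combined rate is 1/3 per hour.
Known contribution: 1/12 + 1/16 = (4 + 3)/48 = 7/48 per hour.
So the blue printer's rate is 1/3 − 7/48 = 3/16, meaning 16/3 hours alone.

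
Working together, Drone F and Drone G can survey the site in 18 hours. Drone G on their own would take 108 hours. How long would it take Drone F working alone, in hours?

Combined rate is 1/18 per hour.
Known contribution: 1/108 per hour.
So Drone F's rate is 1/18 − 1/108 = 5/108, meaning 108/5 hours alone.

108/5 hours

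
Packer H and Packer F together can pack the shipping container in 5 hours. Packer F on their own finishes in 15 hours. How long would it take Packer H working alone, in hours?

15/2 hours

Combined rate is 1/5 per hour.
Known contribution: 1/15 per hour.
So Packer H's rate is 1/5 − 1/15 = 2/15, meaning 15/2 hours alone.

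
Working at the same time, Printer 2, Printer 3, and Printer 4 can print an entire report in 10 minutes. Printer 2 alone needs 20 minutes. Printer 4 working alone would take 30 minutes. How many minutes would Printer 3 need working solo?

60 minutes

Combined rate is 1/10 per minute.
Known contribution: 1/20 + 1/30 = (3 + 2)/60 = 5/60 = 1/12 per minute.
So Printer 3's rate is 1/10 − 1/12 = 1/60, meaning 60 minutes alone.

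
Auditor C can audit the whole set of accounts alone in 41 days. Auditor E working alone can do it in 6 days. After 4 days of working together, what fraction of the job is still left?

29/123

Combined rate: 1/41 + 1/6 = (6 + 41)/246 = 47/246 per day.
In 4 days they complete 4·47/246 = 94/123 of the job.
So 29/123 remains.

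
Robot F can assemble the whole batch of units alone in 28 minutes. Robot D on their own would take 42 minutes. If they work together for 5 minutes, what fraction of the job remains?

59/84

Combined rate: 1/28 + 1/42 = (3 + 2)/84 = 5/84 per minute.
In 5 minutes they complete 5·5/84 = 25/84 of the job.
So 59/84 remains.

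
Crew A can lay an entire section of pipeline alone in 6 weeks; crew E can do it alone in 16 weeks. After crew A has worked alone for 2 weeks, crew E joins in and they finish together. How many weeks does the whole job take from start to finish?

In 2 weeks crew A does 2/6 = 1/3 of the job, leaving 2/3.
Crew A and crew E together work at 11/48 per week, so finishing takes 2/3 ÷ 11/48 = 32/11 weeks.
Total time = 2 + 32/11 = 54/11 weeks.

54/11 weeks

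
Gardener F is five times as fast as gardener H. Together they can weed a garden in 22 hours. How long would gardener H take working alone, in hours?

132 hours

Let gardener H's rate be r; then gardener F's rate is 5r, so together (5 + 1)r = 6r = 1/22.
Thus r = 1/132 per hour.
Gardener H alone: 132 hours; gardener F alone: 132/5 hours.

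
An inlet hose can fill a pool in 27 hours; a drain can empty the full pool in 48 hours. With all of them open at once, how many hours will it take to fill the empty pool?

Net rate = 1/27 − 1/48 = (16 − 9)/432 = 7/432 per hour.
Filling time = 1 ÷ (7/432) = 432/7 hours.

432/7 hours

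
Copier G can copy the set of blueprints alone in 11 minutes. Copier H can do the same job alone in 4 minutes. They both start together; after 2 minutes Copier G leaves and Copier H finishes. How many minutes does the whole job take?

36/11 minutes

In the first 2 minutes the combined rate is 15/44, so 15/22 of the job is done, leaving 7/22.
After Copier G leaves the rate is 1/4 per minute; the remaining 7/22 takes 14/11 minutes.
Total = 2 + 14/11 = 36/11 minutes.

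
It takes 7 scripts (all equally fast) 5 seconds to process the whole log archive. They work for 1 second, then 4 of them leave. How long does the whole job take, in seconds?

31/3 seconds

One script does 1/35 of the job per second.
After 1 second with 7 scripts, 1/5 is done (4/5 left).
With 3 scripts the rate is 3/35, so the rest takes 4/5 ÷ 3/35 = 28/3 seconds.
Total = 1 + 28/3 = 31/3 seconds.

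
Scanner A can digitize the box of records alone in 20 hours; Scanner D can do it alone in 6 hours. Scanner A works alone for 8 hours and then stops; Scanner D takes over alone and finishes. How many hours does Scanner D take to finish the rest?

18/5 hours

In 8 hours Scanner A does 8/20 = 2/5 of the job, leaving 3/5.
Scanner D works at 1/6 per hour, so finishing takes 3/5 ÷ 1/6 = 18/5 hours.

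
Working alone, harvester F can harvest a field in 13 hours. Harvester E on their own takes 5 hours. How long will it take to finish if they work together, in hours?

Combined rate: 1/13 + 1/5 = (5 + 13)/65 = 18/65 per hour.
Time = 1 ÷ (18/65) = 65/18 hours.

65/18 hours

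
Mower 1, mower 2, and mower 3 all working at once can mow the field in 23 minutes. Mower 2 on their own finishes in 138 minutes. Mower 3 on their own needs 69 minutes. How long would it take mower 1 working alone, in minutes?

46 minutes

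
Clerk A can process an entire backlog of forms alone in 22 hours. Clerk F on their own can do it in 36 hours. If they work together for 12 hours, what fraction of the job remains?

Combined rate: 1/22 + 1/36 = (18 + 11)/396 = 29/396 per hour.
In 12 hours they complete 12·29/396 = 29/33 of the job.
So 4/33 remains.

4/33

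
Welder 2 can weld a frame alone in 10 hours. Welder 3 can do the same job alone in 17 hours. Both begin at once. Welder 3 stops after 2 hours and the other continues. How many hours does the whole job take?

In the first 2 hours the combined rate is 27/170, so 27/85 of the job is done, leaving 58/85.
After Welder 3 leaves the rate is 1/10 per hour; the remaining 58/85 takes 116/17 hours.
Total = 2 + 116/17 = 150/17 hours.

150/17 hours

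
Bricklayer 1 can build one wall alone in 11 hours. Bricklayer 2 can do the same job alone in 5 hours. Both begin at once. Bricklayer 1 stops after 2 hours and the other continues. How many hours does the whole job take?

In the first 2 hours the combined rate is 16/55, so 32/55 of the job is done, leaving 23/55.
After Bricklayer 1 leaves the rate is 1/5 per hour; the remaining 23/55 takes 23/11 hours.
Total = 2 + 23/11 = 45/11 hours.

45/11 hours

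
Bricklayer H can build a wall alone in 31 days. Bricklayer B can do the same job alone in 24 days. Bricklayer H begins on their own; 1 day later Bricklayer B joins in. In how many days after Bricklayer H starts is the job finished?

In the first 1 day Bricklayer H alone does 1/31 of the job, leaving 30/31.
Once everyone is working, combined rate: 1/31 + 1/24 = (24 + 31)/744 = 55/744 per day.
Remaining 30/31 at 55/744 per day takes 144/11 days.
Total from the start = 1 + 144/11 = 155/11 days.

155/11 days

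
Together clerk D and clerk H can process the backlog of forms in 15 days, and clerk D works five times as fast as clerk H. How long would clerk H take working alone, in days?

90 days

Let clerk H's rate be r; then clerk D's rate is 5r, so together (5 + 1)r = 6r = 1/15.
Thus r = 1/90 per day.
Clerk H alone: 90 days; clerk D alone: 18 days.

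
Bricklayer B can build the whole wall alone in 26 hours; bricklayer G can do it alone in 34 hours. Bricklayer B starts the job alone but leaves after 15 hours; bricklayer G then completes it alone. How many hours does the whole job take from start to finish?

In 15 hours bricklayer B does 15/26 of the job, leaving 11/26.
Bricklayer G works at 1/34 per hour, so finishing takes 11/26 ÷ 1/34 = 187/13 hours.
Total time = 15 + 187/13 = 382/13 hours.

382/13 hours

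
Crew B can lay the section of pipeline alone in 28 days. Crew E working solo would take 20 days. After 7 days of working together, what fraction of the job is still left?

Combined rate: 1/28 + 1/20 = (5 + 7)/140 = 12/140 = 3/35 per day.
In 7 days they complete 7·3/35 = 3/5 of the job.
So 2/5 remains.

2/5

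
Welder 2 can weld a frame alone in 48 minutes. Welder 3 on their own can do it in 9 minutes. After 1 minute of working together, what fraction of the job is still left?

Combined rate: 1/48 + 1/9 = (3 + 16)/144 = 19/144 per minute.
In 1 minute they complete 1·19/144 = 19/144 of the job.
So 125/144 remains.

125/144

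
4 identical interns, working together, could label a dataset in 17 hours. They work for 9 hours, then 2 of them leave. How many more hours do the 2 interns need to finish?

16 hours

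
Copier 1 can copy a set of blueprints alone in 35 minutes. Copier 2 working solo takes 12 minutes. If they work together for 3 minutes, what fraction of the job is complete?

47/140

Combined rate: 1/35 + 1/12 = (12 + 35)/420 = 47/420 per minute.
In 3 minutes they complete 3·47/420 = 47/140 of the job.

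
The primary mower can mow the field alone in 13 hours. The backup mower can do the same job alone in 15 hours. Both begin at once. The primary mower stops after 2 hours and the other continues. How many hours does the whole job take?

In the first 2 hours the combined rate is 28/195, so 56/195 of the job is done, leaving 139/195.
After the primary mower leaves the rate is 1/15 per hour; the remaining 139/195 takes 139/13 hours.
Total = 2 + 139/13 = 165/13 hours.

165/13 hours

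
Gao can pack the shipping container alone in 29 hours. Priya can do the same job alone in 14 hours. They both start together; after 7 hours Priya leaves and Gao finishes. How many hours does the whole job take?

In the first 7 hours the combined rate is 43/406, so 43/58 of the job is done, leaving 15/58.
After Priya leaves the rate is 1/29 per hour; the remaining 15/58 takes 15/2 hours.
Total = 7 + 15/2 = 29/2 hours.

29/2 hours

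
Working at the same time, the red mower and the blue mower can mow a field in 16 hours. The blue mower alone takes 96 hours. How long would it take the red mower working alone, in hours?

96/5 hours

Combined rate is 1/16 per hour.
Known contribution: 1/96 per hour.
So the red mower's rate is 1/16 − 1/96 = 5/96, meaning 96/5 hours alone.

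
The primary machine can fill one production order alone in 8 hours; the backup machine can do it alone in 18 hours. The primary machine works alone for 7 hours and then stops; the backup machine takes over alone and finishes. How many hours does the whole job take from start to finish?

37/4 hours

In 7 hours the primary machine does 7/8 of the job, leaving 1/8.
The backup machine works at 1/18 per hour, so finishing takes 1/8 ÷ 1/18 = 9/4 hours.
Total time = 7 + 9/4 = 37/4 hours.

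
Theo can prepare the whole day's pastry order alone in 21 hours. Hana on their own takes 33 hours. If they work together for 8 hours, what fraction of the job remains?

29/77

Combined rate: 1/21 + 1/33 = (11 + 7)/231 = 18/231 = 6/77 per hour.
In 8 hours they complete 8·6/77 = 48/77 of the job.
So 29/77 remains.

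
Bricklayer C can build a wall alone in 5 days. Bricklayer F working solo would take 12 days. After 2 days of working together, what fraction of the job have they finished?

17/30

Combined rate: 1/5 + 1/12 = (12 + 5)/60 = 17/60 per day.
In 2 days they complete 2·17/60 = 17/30 of the job.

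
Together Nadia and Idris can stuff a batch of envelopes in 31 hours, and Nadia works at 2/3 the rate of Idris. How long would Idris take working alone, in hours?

Let Idris's rate be r; then Nadia's rate is (2/3)r, so together (2/3 + 1)r = (5/3)r = 1/31.
Thus r = 3/155 per hour.
Idris alone: 155/3 hours; Nadia alone: 155/2 hours.

155/3 hours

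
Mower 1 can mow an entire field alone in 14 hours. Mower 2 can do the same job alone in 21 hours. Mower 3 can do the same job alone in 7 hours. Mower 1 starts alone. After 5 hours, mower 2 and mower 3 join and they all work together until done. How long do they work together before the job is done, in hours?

27/11 hours

In the first 5 hours mower 1 alone does 5/14 of the job, leaving 9/14.
Once everyone is working, combined rate: 1/14 + 1/21 + 1/7 = (3 + 2 + 6)/42 = 11/42 per hour.
Remaining 9/14 at 11/42 per hour takes 27/11 hours.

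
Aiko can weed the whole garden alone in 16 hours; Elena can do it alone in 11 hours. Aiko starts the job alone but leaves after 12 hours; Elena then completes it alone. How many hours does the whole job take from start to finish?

In 12 hours Aiko does 12/16 = 3/4 of the job, leaving 1/4.
Elena works at 1/11 per hour, so finishing takes 1/4 ÷ 1/11 = 11/4 hours.
Total time = 12 + 11/4 = 59/4 hours.

59/4 hours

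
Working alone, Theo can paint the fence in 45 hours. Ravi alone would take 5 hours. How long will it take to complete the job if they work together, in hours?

9/2 hours

Combined rate: 1/45 + 1/5 = (1 + 9)/45 = 10/45 = 2/9 per hour.
Time = 1 ÷ (2/9) = 9/2 hours.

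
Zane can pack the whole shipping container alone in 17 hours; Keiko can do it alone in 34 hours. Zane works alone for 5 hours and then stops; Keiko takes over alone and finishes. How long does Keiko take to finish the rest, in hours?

In 5 hours Zane does 5/17 of the job, leaving 12/17.
Keiko works at 1/34 per hour, so finishing takes 12/17 ÷ 1/34 = 24 hours.

24 hours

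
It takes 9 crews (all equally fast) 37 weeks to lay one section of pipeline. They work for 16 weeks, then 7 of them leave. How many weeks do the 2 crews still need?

189/2 weeks

One crew does 1/333 of the job per week.
After 16 weeks with 9 crews, 16/37 is done (21/37 left).
With 2 crews the rate is 2/333, so the rest takes 21/37 ÷ 2/333 = 189/2 weeks.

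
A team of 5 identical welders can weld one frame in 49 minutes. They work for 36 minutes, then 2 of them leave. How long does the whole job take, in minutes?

173/3 minutes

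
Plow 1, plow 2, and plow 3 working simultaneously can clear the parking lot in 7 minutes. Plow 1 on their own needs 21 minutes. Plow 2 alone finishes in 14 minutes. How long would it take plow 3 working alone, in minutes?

42 minutes

Combined rate is 1/7 per minute.
Known contribution: 1/21 + 1/14 = (2 + 3)/42 = 5/42 per minute.
So plow 3's rate is 1/7 − 5/42 = 1/42, meaning 42 minutes alone.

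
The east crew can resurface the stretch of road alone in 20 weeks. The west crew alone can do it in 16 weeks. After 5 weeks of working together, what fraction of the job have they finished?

Combined rate: 1/20 + 1/16 = (4 + 5)/80 = 9/80 per week.
In 5 weeks they complete 5·9/80 = 9/16 of the job.

9/16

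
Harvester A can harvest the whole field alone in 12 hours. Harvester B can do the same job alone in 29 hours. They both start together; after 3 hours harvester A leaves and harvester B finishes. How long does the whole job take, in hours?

87/4 hours

In the first 3 hours the combined rate is 41/348, so 41/116 of the job is done, leaving 75/116.
After harvester A leaves the rate is 1/29 per hour; the remaining 75/116 takes 75/4 hours.
Total = 3 + 75/4 = 87/4 hours.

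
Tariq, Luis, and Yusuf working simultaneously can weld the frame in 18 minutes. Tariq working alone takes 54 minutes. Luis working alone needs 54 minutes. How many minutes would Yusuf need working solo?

54 minutes

Combined rate is 1/18 per minute.
Known contribution: 1/54 + 1/54 = (1 + 1)/54 = 2/54 = 1/27 per minute.
So Yusuf's rate is 1/18 − 1/27 = 1/54, meaning 54 minutes alone.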